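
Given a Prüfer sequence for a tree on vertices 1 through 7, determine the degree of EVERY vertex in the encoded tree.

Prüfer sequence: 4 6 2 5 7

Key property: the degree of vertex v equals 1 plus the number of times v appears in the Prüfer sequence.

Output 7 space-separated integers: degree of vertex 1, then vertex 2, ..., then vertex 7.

p_1 = 4: count[4] becomes 1
p_2 = 6: count[6] becomes 1
p_3 = 2: count[2] becomes 1
p_4 = 5: count[5] becomes 1
p_5 = 7: count[7] becomes 1
Degrees (1 + count): deg[1]=1+0=1, deg[2]=1+1=2, deg[3]=1+0=1, deg[4]=1+1=2, deg[5]=1+1=2, deg[6]=1+1=2, deg[7]=1+1=2

Answer: 1 2 1 2 2 2 2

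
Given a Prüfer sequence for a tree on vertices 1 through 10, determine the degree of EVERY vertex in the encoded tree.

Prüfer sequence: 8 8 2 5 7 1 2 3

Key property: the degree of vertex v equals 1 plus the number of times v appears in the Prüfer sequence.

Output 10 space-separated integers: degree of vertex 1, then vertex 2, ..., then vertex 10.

Answer: 2 3 2 1 2 1 2 3 1 1

Derivation:
p_1 = 8: count[8] becomes 1
p_2 = 8: count[8] becomes 2
p_3 = 2: count[2] becomes 1
p_4 = 5: count[5] becomes 1
p_5 = 7: count[7] becomes 1
p_6 = 1: count[1] becomes 1
p_7 = 2: count[2] becomes 2
p_8 = 3: count[3] becomes 1
Degrees (1 + count): deg[1]=1+1=2, deg[2]=1+2=3, deg[3]=1+1=2, deg[4]=1+0=1, deg[5]=1+1=2, deg[6]=1+0=1, deg[7]=1+1=2, deg[8]=1+2=3, deg[9]=1+0=1, deg[10]=1+0=1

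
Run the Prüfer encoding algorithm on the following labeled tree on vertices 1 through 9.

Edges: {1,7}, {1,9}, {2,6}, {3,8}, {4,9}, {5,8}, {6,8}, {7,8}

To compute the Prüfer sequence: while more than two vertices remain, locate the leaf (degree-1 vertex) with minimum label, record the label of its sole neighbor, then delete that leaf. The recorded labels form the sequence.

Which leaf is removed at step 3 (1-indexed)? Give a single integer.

Answer: 4

Derivation:
Step 1: current leaves = {2,3,4,5}. Remove leaf 2 (neighbor: 6).
Step 2: current leaves = {3,4,5,6}. Remove leaf 3 (neighbor: 8).
Step 3: current leaves = {4,5,6}. Remove leaf 4 (neighbor: 9).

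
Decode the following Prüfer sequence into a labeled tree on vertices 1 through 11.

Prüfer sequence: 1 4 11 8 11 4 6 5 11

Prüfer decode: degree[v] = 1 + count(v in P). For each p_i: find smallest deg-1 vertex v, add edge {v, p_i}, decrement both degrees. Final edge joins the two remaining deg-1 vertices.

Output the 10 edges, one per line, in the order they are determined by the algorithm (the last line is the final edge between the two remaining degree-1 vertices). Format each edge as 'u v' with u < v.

Answer: 1 2
1 4
3 11
7 8
8 11
4 9
4 6
5 6
5 11
10 11

Derivation:
Initial degrees: {1:2, 2:1, 3:1, 4:3, 5:2, 6:2, 7:1, 8:2, 9:1, 10:1, 11:4}
Step 1: smallest deg-1 vertex = 2, p_1 = 1. Add edge {1,2}. Now deg[2]=0, deg[1]=1.
Step 2: smallest deg-1 vertex = 1, p_2 = 4. Add edge {1,4}. Now deg[1]=0, deg[4]=2.
Step 3: smallest deg-1 vertex = 3, p_3 = 11. Add edge {3,11}. Now deg[3]=0, deg[11]=3.
Step 4: smallest deg-1 vertex = 7, p_4 = 8. Add edge {7,8}. Now deg[7]=0, deg[8]=1.
Step 5: smallest deg-1 vertex = 8, p_5 = 11. Add edge {8,11}. Now deg[8]=0, deg[11]=2.
Step 6: smallest deg-1 vertex = 9, p_6 = 4. Add edge {4,9}. Now deg[9]=0, deg[4]=1.
Step 7: smallest deg-1 vertex = 4, p_7 = 6. Add edge {4,6}. Now deg[4]=0, deg[6]=1.
Step 8: smallest deg-1 vertex = 6, p_8 = 5. Add edge {5,6}. Now deg[6]=0, deg[5]=1.
Step 9: smallest deg-1 vertex = 5, p_9 = 11. Add edge {5,11}. Now deg[5]=0, deg[11]=1.
Final: two remaining deg-1 vertices are 10, 11. Add edge {10,11}.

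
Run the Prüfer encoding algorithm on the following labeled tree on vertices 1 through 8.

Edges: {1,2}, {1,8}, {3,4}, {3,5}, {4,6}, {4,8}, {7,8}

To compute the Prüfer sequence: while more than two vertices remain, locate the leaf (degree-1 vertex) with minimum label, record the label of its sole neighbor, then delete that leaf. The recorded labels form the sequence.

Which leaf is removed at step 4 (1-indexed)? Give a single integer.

Step 1: current leaves = {2,5,6,7}. Remove leaf 2 (neighbor: 1).
Step 2: current leaves = {1,5,6,7}. Remove leaf 1 (neighbor: 8).
Step 3: current leaves = {5,6,7}. Remove leaf 5 (neighbor: 3).
Step 4: current leaves = {3,6,7}. Remove leaf 3 (neighbor: 4).

Answer: 3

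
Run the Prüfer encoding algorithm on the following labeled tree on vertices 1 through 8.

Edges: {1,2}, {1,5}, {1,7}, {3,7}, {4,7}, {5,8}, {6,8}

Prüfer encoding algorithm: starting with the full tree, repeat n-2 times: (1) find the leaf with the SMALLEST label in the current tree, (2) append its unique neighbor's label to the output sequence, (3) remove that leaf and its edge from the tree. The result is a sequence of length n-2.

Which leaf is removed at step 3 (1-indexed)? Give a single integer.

Answer: 4

Derivation:
Step 1: current leaves = {2,3,4,6}. Remove leaf 2 (neighbor: 1).
Step 2: current leaves = {3,4,6}. Remove leaf 3 (neighbor: 7).
Step 3: current leaves = {4,6}. Remove leaf 4 (neighbor: 7).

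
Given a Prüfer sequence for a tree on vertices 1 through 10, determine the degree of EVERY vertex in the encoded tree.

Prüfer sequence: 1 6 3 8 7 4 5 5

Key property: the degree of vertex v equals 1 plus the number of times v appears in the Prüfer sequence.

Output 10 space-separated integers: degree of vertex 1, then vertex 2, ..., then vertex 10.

Answer: 2 1 2 2 3 2 2 2 1 1

Derivation:
p_1 = 1: count[1] becomes 1
p_2 = 6: count[6] becomes 1
p_3 = 3: count[3] becomes 1
p_4 = 8: count[8] becomes 1
p_5 = 7: count[7] becomes 1
p_6 = 4: count[4] becomes 1
p_7 = 5: count[5] becomes 1
p_8 = 5: count[5] becomes 2
Degrees (1 + count): deg[1]=1+1=2, deg[2]=1+0=1, deg[3]=1+1=2, deg[4]=1+1=2, deg[5]=1+2=3, deg[6]=1+1=2, deg[7]=1+1=2, deg[8]=1+1=2, deg[9]=1+0=1, deg[10]=1+0=1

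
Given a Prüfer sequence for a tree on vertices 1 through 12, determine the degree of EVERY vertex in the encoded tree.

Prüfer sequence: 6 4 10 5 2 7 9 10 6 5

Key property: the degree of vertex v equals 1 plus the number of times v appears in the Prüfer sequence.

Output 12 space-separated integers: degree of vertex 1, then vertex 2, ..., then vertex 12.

p_1 = 6: count[6] becomes 1
p_2 = 4: count[4] becomes 1
p_3 = 10: count[10] becomes 1
p_4 = 5: count[5] becomes 1
p_5 = 2: count[2] becomes 1
p_6 = 7: count[7] becomes 1
p_7 = 9: count[9] becomes 1
p_8 = 10: count[10] becomes 2
p_9 = 6: count[6] becomes 2
p_10 = 5: count[5] becomes 2
Degrees (1 + count): deg[1]=1+0=1, deg[2]=1+1=2, deg[3]=1+0=1, deg[4]=1+1=2, deg[5]=1+2=3, deg[6]=1+2=3, deg[7]=1+1=2, deg[8]=1+0=1, deg[9]=1+1=2, deg[10]=1+2=3, deg[11]=1+0=1, deg[12]=1+0=1

Answer: 1 2 1 2 3 3 2 1 2 3 1 1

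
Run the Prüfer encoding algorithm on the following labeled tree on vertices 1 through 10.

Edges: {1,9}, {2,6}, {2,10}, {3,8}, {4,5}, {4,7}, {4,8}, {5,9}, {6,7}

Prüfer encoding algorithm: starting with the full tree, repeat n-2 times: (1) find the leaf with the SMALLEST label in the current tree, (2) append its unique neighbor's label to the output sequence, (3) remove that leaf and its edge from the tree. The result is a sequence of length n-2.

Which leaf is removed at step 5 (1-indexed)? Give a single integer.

Step 1: current leaves = {1,3,10}. Remove leaf 1 (neighbor: 9).
Step 2: current leaves = {3,9,10}. Remove leaf 3 (neighbor: 8).
Step 3: current leaves = {8,9,10}. Remove leaf 8 (neighbor: 4).
Step 4: current leaves = {9,10}. Remove leaf 9 (neighbor: 5).
Step 5: current leaves = {5,10}. Remove leaf 5 (neighbor: 4).

Answer: 5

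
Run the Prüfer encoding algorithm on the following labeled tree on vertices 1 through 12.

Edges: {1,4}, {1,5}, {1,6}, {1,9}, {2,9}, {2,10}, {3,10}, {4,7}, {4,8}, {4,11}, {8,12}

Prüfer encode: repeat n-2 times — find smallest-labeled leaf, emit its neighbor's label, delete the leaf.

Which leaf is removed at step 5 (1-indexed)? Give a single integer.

Answer: 10

Derivation:
Step 1: current leaves = {3,5,6,7,11,12}. Remove leaf 3 (neighbor: 10).
Step 2: current leaves = {5,6,7,10,11,12}. Remove leaf 5 (neighbor: 1).
Step 3: current leaves = {6,7,10,11,12}. Remove leaf 6 (neighbor: 1).
Step 4: current leaves = {7,10,11,12}. Remove leaf 7 (neighbor: 4).
Step 5: current leaves = {10,11,12}. Remove leaf 10 (neighbor: 2).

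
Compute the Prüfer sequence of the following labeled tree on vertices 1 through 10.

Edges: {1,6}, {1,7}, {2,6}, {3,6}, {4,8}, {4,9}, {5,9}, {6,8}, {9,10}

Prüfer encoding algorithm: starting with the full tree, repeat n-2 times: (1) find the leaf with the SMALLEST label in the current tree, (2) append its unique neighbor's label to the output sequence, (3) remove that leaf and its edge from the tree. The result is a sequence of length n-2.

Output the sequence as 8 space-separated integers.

Answer: 6 6 9 1 6 8 4 9

Derivation:
Step 1: leaves = {2,3,5,7,10}. Remove smallest leaf 2, emit neighbor 6.
Step 2: leaves = {3,5,7,10}. Remove smallest leaf 3, emit neighbor 6.
Step 3: leaves = {5,7,10}. Remove smallest leaf 5, emit neighbor 9.
Step 4: leaves = {7,10}. Remove smallest leaf 7, emit neighbor 1.
Step 5: leaves = {1,10}. Remove smallest leaf 1, emit neighbor 6.
Step 6: leaves = {6,10}. Remove smallest leaf 6, emit neighbor 8.
Step 7: leaves = {8,10}. Remove smallest leaf 8, emit neighbor 4.
Step 8: leaves = {4,10}. Remove smallest leaf 4, emit neighbor 9.
Done: 2 vertices remain (9, 10). Sequence = [6 6 9 1 6 8 4 9]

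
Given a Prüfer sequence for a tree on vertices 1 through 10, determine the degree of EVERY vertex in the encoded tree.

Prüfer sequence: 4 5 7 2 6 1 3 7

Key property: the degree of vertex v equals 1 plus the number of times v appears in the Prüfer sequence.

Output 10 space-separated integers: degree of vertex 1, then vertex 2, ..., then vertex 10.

p_1 = 4: count[4] becomes 1
p_2 = 5: count[5] becomes 1
p_3 = 7: count[7] becomes 1
p_4 = 2: count[2] becomes 1
p_5 = 6: count[6] becomes 1
p_6 = 1: count[1] becomes 1
p_7 = 3: count[3] becomes 1
p_8 = 7: count[7] becomes 2
Degrees (1 + count): deg[1]=1+1=2, deg[2]=1+1=2, deg[3]=1+1=2, deg[4]=1+1=2, deg[5]=1+1=2, deg[6]=1+1=2, deg[7]=1+2=3, deg[8]=1+0=1, deg[9]=1+0=1, deg[10]=1+0=1

Answer: 2 2 2 2 2 2 3 1 1 1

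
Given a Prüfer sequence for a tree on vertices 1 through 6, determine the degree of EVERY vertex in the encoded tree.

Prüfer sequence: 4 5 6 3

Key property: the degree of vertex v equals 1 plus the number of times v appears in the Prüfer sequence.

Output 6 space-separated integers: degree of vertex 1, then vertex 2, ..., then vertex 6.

Answer: 1 1 2 2 2 2

Derivation:
p_1 = 4: count[4] becomes 1
p_2 = 5: count[5] becomes 1
p_3 = 6: count[6] becomes 1
p_4 = 3: count[3] becomes 1
Degrees (1 + count): deg[1]=1+0=1, deg[2]=1+0=1, deg[3]=1+1=2, deg[4]=1+1=2, deg[5]=1+1=2, deg[6]=1+1=2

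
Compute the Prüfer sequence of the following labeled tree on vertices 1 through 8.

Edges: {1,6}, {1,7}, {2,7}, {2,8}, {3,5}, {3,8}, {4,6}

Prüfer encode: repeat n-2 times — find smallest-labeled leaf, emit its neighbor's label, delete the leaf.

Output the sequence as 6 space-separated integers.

Step 1: leaves = {4,5}. Remove smallest leaf 4, emit neighbor 6.
Step 2: leaves = {5,6}. Remove smallest leaf 5, emit neighbor 3.
Step 3: leaves = {3,6}. Remove smallest leaf 3, emit neighbor 8.
Step 4: leaves = {6,8}. Remove smallest leaf 6, emit neighbor 1.
Step 5: leaves = {1,8}. Remove smallest leaf 1, emit neighbor 7.
Step 6: leaves = {7,8}. Remove smallest leaf 7, emit neighbor 2.
Done: 2 vertices remain (2, 8). Sequence = [6 3 8 1 7 2]

Answer: 6 3 8 1 7 2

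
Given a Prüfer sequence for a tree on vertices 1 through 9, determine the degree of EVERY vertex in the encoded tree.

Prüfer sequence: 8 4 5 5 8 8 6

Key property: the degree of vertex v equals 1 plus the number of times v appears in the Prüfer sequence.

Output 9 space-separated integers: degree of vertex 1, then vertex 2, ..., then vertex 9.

p_1 = 8: count[8] becomes 1
p_2 = 4: count[4] becomes 1
p_3 = 5: count[5] becomes 1
p_4 = 5: count[5] becomes 2
p_5 = 8: count[8] becomes 2
p_6 = 8: count[8] becomes 3
p_7 = 6: count[6] becomes 1
Degrees (1 + count): deg[1]=1+0=1, deg[2]=1+0=1, deg[3]=1+0=1, deg[4]=1+1=2, deg[5]=1+2=3, deg[6]=1+1=2, deg[7]=1+0=1, deg[8]=1+3=4, deg[9]=1+0=1

Answer: 1 1 1 2 3 2 1 4 1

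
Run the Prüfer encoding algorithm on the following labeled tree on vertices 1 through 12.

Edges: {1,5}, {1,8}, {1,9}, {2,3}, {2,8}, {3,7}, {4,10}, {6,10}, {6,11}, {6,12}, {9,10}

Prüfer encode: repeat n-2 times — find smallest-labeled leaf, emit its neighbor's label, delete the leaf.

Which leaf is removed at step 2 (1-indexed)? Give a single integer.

Answer: 5

Derivation:
Step 1: current leaves = {4,5,7,11,12}. Remove leaf 4 (neighbor: 10).
Step 2: current leaves = {5,7,11,12}. Remove leaf 5 (neighbor: 1).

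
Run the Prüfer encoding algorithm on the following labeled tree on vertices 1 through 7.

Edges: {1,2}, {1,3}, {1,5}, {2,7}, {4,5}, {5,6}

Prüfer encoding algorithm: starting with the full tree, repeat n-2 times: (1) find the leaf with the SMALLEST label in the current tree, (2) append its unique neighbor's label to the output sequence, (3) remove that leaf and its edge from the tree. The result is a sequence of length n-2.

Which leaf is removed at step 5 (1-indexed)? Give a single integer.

Answer: 1

Derivation:
Step 1: current leaves = {3,4,6,7}. Remove leaf 3 (neighbor: 1).
Step 2: current leaves = {4,6,7}. Remove leaf 4 (neighbor: 5).
Step 3: current leaves = {6,7}. Remove leaf 6 (neighbor: 5).
Step 4: current leaves = {5,7}. Remove leaf 5 (neighbor: 1).
Step 5: current leaves = {1,7}. Remove leaf 1 (neighbor: 2).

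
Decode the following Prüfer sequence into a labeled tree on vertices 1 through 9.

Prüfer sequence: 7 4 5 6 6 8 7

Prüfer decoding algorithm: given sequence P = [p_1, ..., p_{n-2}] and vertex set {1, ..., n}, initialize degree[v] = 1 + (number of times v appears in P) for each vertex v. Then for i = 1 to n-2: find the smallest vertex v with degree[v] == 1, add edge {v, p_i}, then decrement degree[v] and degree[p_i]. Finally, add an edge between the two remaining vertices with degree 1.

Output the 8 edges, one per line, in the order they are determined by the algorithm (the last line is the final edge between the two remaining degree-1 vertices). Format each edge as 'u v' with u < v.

Answer: 1 7
2 4
3 5
4 6
5 6
6 8
7 8
7 9

Derivation:
Initial degrees: {1:1, 2:1, 3:1, 4:2, 5:2, 6:3, 7:3, 8:2, 9:1}
Step 1: smallest deg-1 vertex = 1, p_1 = 7. Add edge {1,7}. Now deg[1]=0, deg[7]=2.
Step 2: smallest deg-1 vertex = 2, p_2 = 4. Add edge {2,4}. Now deg[2]=0, deg[4]=1.
Step 3: smallest deg-1 vertex = 3, p_3 = 5. Add edge {3,5}. Now deg[3]=0, deg[5]=1.
Step 4: smallest deg-1 vertex = 4, p_4 = 6. Add edge {4,6}. Now deg[4]=0, deg[6]=2.
Step 5: smallest deg-1 vertex = 5, p_5 = 6. Add edge {5,6}. Now deg[5]=0, deg[6]=1.
Step 6: smallest deg-1 vertex = 6, p_6 = 8. Add edge {6,8}. Now deg[6]=0, deg[8]=1.
Step 7: smallest deg-1 vertex = 8, p_7 = 7. Add edge {7,8}. Now deg[8]=0, deg[7]=1.
Final: two remaining deg-1 vertices are 7, 9. Add edge {7,9}.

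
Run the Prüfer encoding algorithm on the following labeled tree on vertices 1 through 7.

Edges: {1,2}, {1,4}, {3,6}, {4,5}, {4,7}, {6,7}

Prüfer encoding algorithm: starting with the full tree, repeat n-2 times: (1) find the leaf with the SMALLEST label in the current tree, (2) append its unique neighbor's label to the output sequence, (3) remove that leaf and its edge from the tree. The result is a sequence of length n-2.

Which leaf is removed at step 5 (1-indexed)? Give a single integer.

Step 1: current leaves = {2,3,5}. Remove leaf 2 (neighbor: 1).
Step 2: current leaves = {1,3,5}. Remove leaf 1 (neighbor: 4).
Step 3: current leaves = {3,5}. Remove leaf 3 (neighbor: 6).
Step 4: current leaves = {5,6}. Remove leaf 5 (neighbor: 4).
Step 5: current leaves = {4,6}. Remove leaf 4 (neighbor: 7).

Answer: 4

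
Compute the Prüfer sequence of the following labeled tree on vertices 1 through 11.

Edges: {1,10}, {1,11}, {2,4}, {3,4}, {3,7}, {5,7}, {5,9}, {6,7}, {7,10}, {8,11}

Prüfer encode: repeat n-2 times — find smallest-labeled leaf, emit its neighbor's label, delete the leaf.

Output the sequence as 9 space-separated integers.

Answer: 4 3 7 7 11 5 7 10 1

Derivation:
Step 1: leaves = {2,6,8,9}. Remove smallest leaf 2, emit neighbor 4.
Step 2: leaves = {4,6,8,9}. Remove smallest leaf 4, emit neighbor 3.
Step 3: leaves = {3,6,8,9}. Remove smallest leaf 3, emit neighbor 7.
Step 4: leaves = {6,8,9}. Remove smallest leaf 6, emit neighbor 7.
Step 5: leaves = {8,9}. Remove smallest leaf 8, emit neighbor 11.
Step 6: leaves = {9,11}. Remove smallest leaf 9, emit neighbor 5.
Step 7: leaves = {5,11}. Remove smallest leaf 5, emit neighbor 7.
Step 8: leaves = {7,11}. Remove smallest leaf 7, emit neighbor 10.
Step 9: leaves = {10,11}. Remove smallest leaf 10, emit neighbor 1.
Done: 2 vertices remain (1, 11). Sequence = [4 3 7 7 11 5 7 10 1]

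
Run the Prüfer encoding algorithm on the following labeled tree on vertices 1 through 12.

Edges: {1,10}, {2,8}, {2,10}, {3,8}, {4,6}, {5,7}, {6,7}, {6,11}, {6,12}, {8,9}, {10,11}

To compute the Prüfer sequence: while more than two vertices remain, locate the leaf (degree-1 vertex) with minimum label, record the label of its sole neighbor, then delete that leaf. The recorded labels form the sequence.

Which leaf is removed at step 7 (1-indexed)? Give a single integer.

Step 1: current leaves = {1,3,4,5,9,12}. Remove leaf 1 (neighbor: 10).
Step 2: current leaves = {3,4,5,9,12}. Remove leaf 3 (neighbor: 8).
Step 3: current leaves = {4,5,9,12}. Remove leaf 4 (neighbor: 6).
Step 4: current leaves = {5,9,12}. Remove leaf 5 (neighbor: 7).
Step 5: current leaves = {7,9,12}. Remove leaf 7 (neighbor: 6).
Step 6: current leaves = {9,12}. Remove leaf 9 (neighbor: 8).
Step 7: current leaves = {8,12}. Remove leaf 8 (neighbor: 2).

Answer: 8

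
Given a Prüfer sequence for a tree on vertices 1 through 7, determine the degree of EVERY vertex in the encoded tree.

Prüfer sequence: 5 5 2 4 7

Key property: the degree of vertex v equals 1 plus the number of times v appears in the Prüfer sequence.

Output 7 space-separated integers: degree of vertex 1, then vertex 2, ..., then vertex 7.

p_1 = 5: count[5] becomes 1
p_2 = 5: count[5] becomes 2
p_3 = 2: count[2] becomes 1
p_4 = 4: count[4] becomes 1
p_5 = 7: count[7] becomes 1
Degrees (1 + count): deg[1]=1+0=1, deg[2]=1+1=2, deg[3]=1+0=1, deg[4]=1+1=2, deg[5]=1+2=3, deg[6]=1+0=1, deg[7]=1+1=2

Answer: 1 2 1 2 3 1 2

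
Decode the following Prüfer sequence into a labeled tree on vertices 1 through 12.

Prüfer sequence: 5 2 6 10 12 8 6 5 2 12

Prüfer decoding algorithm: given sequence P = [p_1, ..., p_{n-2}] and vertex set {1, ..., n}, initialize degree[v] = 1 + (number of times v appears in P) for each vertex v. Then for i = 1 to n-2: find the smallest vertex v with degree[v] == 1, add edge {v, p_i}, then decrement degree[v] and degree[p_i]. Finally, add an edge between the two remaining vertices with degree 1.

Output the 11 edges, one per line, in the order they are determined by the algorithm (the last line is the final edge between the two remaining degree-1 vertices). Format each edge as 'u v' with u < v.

Initial degrees: {1:1, 2:3, 3:1, 4:1, 5:3, 6:3, 7:1, 8:2, 9:1, 10:2, 11:1, 12:3}
Step 1: smallest deg-1 vertex = 1, p_1 = 5. Add edge {1,5}. Now deg[1]=0, deg[5]=2.
Step 2: smallest deg-1 vertex = 3, p_2 = 2. Add edge {2,3}. Now deg[3]=0, deg[2]=2.
Step 3: smallest deg-1 vertex = 4, p_3 = 6. Add edge {4,6}. Now deg[4]=0, deg[6]=2.
Step 4: smallest deg-1 vertex = 7, p_4 = 10. Add edge {7,10}. Now deg[7]=0, deg[10]=1.
Step 5: smallest deg-1 vertex = 9, p_5 = 12. Add edge {9,12}. Now deg[9]=0, deg[12]=2.
Step 6: smallest deg-1 vertex = 10, p_6 = 8. Add edge {8,10}. Now deg[10]=0, deg[8]=1.
Step 7: smallest deg-1 vertex = 8, p_7 = 6. Add edge {6,8}. Now deg[8]=0, deg[6]=1.
Step 8: smallest deg-1 vertex = 6, p_8 = 5. Add edge {5,6}. Now deg[6]=0, deg[5]=1.
Step 9: smallest deg-1 vertex = 5, p_9 = 2. Add edge {2,5}. Now deg[5]=0, deg[2]=1.
Step 10: smallest deg-1 vertex = 2, p_10 = 12. Add edge {2,12}. Now deg[2]=0, deg[12]=1.
Final: two remaining deg-1 vertices are 11, 12. Add edge {11,12}.

Answer: 1 5
2 3
4 6
7 10
9 12
8 10
6 8
5 6
2 5
2 12
11 12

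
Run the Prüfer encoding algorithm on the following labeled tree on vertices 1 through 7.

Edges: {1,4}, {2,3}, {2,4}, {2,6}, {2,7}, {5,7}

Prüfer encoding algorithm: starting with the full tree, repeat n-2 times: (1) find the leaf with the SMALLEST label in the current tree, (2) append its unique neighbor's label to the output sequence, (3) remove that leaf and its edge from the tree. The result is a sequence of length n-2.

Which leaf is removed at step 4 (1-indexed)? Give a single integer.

Step 1: current leaves = {1,3,5,6}. Remove leaf 1 (neighbor: 4).
Step 2: current leaves = {3,4,5,6}. Remove leaf 3 (neighbor: 2).
Step 3: current leaves = {4,5,6}. Remove leaf 4 (neighbor: 2).
Step 4: current leaves = {5,6}. Remove leaf 5 (neighbor: 7).

Answer: 5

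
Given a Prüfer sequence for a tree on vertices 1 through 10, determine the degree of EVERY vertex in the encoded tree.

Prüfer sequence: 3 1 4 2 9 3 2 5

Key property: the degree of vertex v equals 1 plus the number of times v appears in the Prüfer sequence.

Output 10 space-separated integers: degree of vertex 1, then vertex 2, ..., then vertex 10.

Answer: 2 3 3 2 2 1 1 1 2 1

Derivation:
p_1 = 3: count[3] becomes 1
p_2 = 1: count[1] becomes 1
p_3 = 4: count[4] becomes 1
p_4 = 2: count[2] becomes 1
p_5 = 9: count[9] becomes 1
p_6 = 3: count[3] becomes 2
p_7 = 2: count[2] becomes 2
p_8 = 5: count[5] becomes 1
Degrees (1 + count): deg[1]=1+1=2, deg[2]=1+2=3, deg[3]=1+2=3, deg[4]=1+1=2, deg[5]=1+1=2, deg[6]=1+0=1, deg[7]=1+0=1, deg[8]=1+0=1, deg[9]=1+1=2, deg[10]=1+0=1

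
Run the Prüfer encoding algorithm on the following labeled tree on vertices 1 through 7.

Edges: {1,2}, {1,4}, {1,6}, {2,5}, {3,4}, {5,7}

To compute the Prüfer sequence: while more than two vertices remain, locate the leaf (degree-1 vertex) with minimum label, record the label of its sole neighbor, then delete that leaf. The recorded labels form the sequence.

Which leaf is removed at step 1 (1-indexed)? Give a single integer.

Step 1: current leaves = {3,6,7}. Remove leaf 3 (neighbor: 4).

Answer: 3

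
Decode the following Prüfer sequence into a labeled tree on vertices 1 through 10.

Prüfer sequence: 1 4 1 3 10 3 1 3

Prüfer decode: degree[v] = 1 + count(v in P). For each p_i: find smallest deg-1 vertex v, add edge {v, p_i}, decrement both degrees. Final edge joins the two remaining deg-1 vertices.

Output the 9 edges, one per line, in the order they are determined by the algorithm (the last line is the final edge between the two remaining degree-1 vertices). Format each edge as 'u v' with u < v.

Initial degrees: {1:4, 2:1, 3:4, 4:2, 5:1, 6:1, 7:1, 8:1, 9:1, 10:2}
Step 1: smallest deg-1 vertex = 2, p_1 = 1. Add edge {1,2}. Now deg[2]=0, deg[1]=3.
Step 2: smallest deg-1 vertex = 5, p_2 = 4. Add edge {4,5}. Now deg[5]=0, deg[4]=1.
Step 3: smallest deg-1 vertex = 4, p_3 = 1. Add edge {1,4}. Now deg[4]=0, deg[1]=2.
Step 4: smallest deg-1 vertex = 6, p_4 = 3. Add edge {3,6}. Now deg[6]=0, deg[3]=3.
Step 5: smallest deg-1 vertex = 7, p_5 = 10. Add edge {7,10}. Now deg[7]=0, deg[10]=1.
Step 6: smallest deg-1 vertex = 8, p_6 = 3. Add edge {3,8}. Now deg[8]=0, deg[3]=2.
Step 7: smallest deg-1 vertex = 9, p_7 = 1. Add edge {1,9}. Now deg[9]=0, deg[1]=1.
Step 8: smallest deg-1 vertex = 1, p_8 = 3. Add edge {1,3}. Now deg[1]=0, deg[3]=1.
Final: two remaining deg-1 vertices are 3, 10. Add edge {3,10}.

Answer: 1 2
4 5
1 4
3 6
7 10
3 8
1 9
1 3
3 10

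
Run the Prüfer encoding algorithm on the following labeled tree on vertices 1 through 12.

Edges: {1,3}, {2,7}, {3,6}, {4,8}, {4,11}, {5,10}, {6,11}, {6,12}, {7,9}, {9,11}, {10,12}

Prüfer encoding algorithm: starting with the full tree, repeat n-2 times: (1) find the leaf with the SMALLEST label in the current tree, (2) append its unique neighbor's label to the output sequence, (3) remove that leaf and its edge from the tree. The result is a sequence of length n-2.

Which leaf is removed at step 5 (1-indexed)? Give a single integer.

Answer: 7

Derivation:
Step 1: current leaves = {1,2,5,8}. Remove leaf 1 (neighbor: 3).
Step 2: current leaves = {2,3,5,8}. Remove leaf 2 (neighbor: 7).
Step 3: current leaves = {3,5,7,8}. Remove leaf 3 (neighbor: 6).
Step 4: current leaves = {5,7,8}. Remove leaf 5 (neighbor: 10).
Step 5: current leaves = {7,8,10}. Remove leaf 7 (neighbor: 9).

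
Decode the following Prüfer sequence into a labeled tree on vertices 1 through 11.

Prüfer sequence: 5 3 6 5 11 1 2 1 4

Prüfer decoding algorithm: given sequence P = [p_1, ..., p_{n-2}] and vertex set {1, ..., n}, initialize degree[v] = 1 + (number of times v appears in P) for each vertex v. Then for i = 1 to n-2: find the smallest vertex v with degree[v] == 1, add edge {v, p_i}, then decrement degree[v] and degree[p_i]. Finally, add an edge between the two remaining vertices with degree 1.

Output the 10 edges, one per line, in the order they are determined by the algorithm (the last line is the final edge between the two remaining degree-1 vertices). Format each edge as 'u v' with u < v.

Initial degrees: {1:3, 2:2, 3:2, 4:2, 5:3, 6:2, 7:1, 8:1, 9:1, 10:1, 11:2}
Step 1: smallest deg-1 vertex = 7, p_1 = 5. Add edge {5,7}. Now deg[7]=0, deg[5]=2.
Step 2: smallest deg-1 vertex = 8, p_2 = 3. Add edge {3,8}. Now deg[8]=0, deg[3]=1.
Step 3: smallest deg-1 vertex = 3, p_3 = 6. Add edge {3,6}. Now deg[3]=0, deg[6]=1.
Step 4: smallest deg-1 vertex = 6, p_4 = 5. Add edge {5,6}. Now deg[6]=0, deg[5]=1.
Step 5: smallest deg-1 vertex = 5, p_5 = 11. Add edge {5,11}. Now deg[5]=0, deg[11]=1.
Step 6: smallest deg-1 vertex = 9, p_6 = 1. Add edge {1,9}. Now deg[9]=0, deg[1]=2.
Step 7: smallest deg-1 vertex = 10, p_7 = 2. Add edge {2,10}. Now deg[10]=0, deg[2]=1.
Step 8: smallest deg-1 vertex = 2, p_8 = 1. Add edge {1,2}. Now deg[2]=0, deg[1]=1.
Step 9: smallest deg-1 vertex = 1, p_9 = 4. Add edge {1,4}. Now deg[1]=0, deg[4]=1.
Final: two remaining deg-1 vertices are 4, 11. Add edge {4,11}.

Answer: 5 7
3 8
3 6
5 6
5 11
1 9
2 10
1 2
1 4
4 11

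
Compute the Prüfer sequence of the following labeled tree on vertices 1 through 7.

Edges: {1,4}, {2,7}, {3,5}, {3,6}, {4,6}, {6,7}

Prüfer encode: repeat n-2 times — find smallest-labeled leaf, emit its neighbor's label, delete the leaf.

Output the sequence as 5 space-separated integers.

Step 1: leaves = {1,2,5}. Remove smallest leaf 1, emit neighbor 4.
Step 2: leaves = {2,4,5}. Remove smallest leaf 2, emit neighbor 7.
Step 3: leaves = {4,5,7}. Remove smallest leaf 4, emit neighbor 6.
Step 4: leaves = {5,7}. Remove smallest leaf 5, emit neighbor 3.
Step 5: leaves = {3,7}. Remove smallest leaf 3, emit neighbor 6.
Done: 2 vertices remain (6, 7). Sequence = [4 7 6 3 6]

Answer: 4 7 6 3 6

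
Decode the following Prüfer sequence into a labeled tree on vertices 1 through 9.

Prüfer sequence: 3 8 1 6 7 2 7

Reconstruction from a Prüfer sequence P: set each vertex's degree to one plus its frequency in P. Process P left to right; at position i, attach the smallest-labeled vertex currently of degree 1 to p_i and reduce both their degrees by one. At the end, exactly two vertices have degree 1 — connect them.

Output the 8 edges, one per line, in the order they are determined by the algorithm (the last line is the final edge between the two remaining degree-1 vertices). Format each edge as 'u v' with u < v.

Answer: 3 4
3 8
1 5
1 6
6 7
2 8
2 7
7 9

Derivation:
Initial degrees: {1:2, 2:2, 3:2, 4:1, 5:1, 6:2, 7:3, 8:2, 9:1}
Step 1: smallest deg-1 vertex = 4, p_1 = 3. Add edge {3,4}. Now deg[4]=0, deg[3]=1.
Step 2: smallest deg-1 vertex = 3, p_2 = 8. Add edge {3,8}. Now deg[3]=0, deg[8]=1.
Step 3: smallest deg-1 vertex = 5, p_3 = 1. Add edge {1,5}. Now deg[5]=0, deg[1]=1.
Step 4: smallest deg-1 vertex = 1, p_4 = 6. Add edge {1,6}. Now deg[1]=0, deg[6]=1.
Step 5: smallest deg-1 vertex = 6, p_5 = 7. Add edge {6,7}. Now deg[6]=0, deg[7]=2.
Step 6: smallest deg-1 vertex = 8, p_6 = 2. Add edge {2,8}. Now deg[8]=0, deg[2]=1.
Step 7: smallest deg-1 vertex = 2, p_7 = 7. Add edge {2,7}. Now deg[2]=0, deg[7]=1.
Final: two remaining deg-1 vertices are 7, 9. Add edge {7,9}.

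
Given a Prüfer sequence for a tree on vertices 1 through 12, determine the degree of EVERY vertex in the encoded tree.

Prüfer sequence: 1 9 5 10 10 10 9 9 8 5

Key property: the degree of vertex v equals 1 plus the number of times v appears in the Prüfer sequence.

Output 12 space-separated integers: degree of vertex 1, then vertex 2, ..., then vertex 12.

p_1 = 1: count[1] becomes 1
p_2 = 9: count[9] becomes 1
p_3 = 5: count[5] becomes 1
p_4 = 10: count[10] becomes 1
p_5 = 10: count[10] becomes 2
p_6 = 10: count[10] becomes 3
p_7 = 9: count[9] becomes 2
p_8 = 9: count[9] becomes 3
p_9 = 8: count[8] becomes 1
p_10 = 5: count[5] becomes 2
Degrees (1 + count): deg[1]=1+1=2, deg[2]=1+0=1, deg[3]=1+0=1, deg[4]=1+0=1, deg[5]=1+2=3, deg[6]=1+0=1, deg[7]=1+0=1, deg[8]=1+1=2, deg[9]=1+3=4, deg[10]=1+3=4, deg[11]=1+0=1, deg[12]=1+0=1

Answer: 2 1 1 1 3 1 1 2 4 4 1 1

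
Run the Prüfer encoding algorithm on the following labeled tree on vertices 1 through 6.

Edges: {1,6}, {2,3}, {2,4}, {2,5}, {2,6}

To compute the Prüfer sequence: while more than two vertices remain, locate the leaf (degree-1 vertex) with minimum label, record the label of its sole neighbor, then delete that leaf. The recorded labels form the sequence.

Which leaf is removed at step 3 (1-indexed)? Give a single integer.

Answer: 4

Derivation:
Step 1: current leaves = {1,3,4,5}. Remove leaf 1 (neighbor: 6).
Step 2: current leaves = {3,4,5,6}. Remove leaf 3 (neighbor: 2).
Step 3: current leaves = {4,5,6}. Remove leaf 4 (neighbor: 2).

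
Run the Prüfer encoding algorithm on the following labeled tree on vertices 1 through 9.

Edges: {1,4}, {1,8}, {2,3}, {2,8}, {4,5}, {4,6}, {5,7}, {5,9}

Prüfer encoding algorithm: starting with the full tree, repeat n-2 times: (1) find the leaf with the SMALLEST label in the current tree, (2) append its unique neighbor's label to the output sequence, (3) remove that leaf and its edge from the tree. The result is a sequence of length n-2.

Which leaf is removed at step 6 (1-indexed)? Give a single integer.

Answer: 1

Derivation:
Step 1: current leaves = {3,6,7,9}. Remove leaf 3 (neighbor: 2).
Step 2: current leaves = {2,6,7,9}. Remove leaf 2 (neighbor: 8).
Step 3: current leaves = {6,7,8,9}. Remove leaf 6 (neighbor: 4).
Step 4: current leaves = {7,8,9}. Remove leaf 7 (neighbor: 5).
Step 5: current leaves = {8,9}. Remove leaf 8 (neighbor: 1).
Step 6: current leaves = {1,9}. Remove leaf 1 (neighbor: 4).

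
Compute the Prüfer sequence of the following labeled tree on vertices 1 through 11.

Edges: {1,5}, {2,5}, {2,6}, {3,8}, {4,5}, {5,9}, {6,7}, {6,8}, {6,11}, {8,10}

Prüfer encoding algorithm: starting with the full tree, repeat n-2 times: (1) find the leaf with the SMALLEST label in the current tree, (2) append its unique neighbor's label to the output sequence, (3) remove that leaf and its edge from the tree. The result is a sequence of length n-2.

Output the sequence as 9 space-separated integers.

Step 1: leaves = {1,3,4,7,9,10,11}. Remove smallest leaf 1, emit neighbor 5.
Step 2: leaves = {3,4,7,9,10,11}. Remove smallest leaf 3, emit neighbor 8.
Step 3: leaves = {4,7,9,10,11}. Remove smallest leaf 4, emit neighbor 5.
Step 4: leaves = {7,9,10,11}. Remove smallest leaf 7, emit neighbor 6.
Step 5: leaves = {9,10,11}. Remove smallest leaf 9, emit neighbor 5.
Step 6: leaves = {5,10,11}. Remove smallest leaf 5, emit neighbor 2.
Step 7: leaves = {2,10,11}. Remove smallest leaf 2, emit neighbor 6.
Step 8: leaves = {10,11}. Remove smallest leaf 10, emit neighbor 8.
Step 9: leaves = {8,11}. Remove smallest leaf 8, emit neighbor 6.
Done: 2 vertices remain (6, 11). Sequence = [5 8 5 6 5 2 6 8 6]

Answer: 5 8 5 6 5 2 6 8 6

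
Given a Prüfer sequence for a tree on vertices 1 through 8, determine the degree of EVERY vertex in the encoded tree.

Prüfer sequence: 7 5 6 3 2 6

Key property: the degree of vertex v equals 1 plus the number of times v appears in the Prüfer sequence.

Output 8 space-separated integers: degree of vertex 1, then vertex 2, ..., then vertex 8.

p_1 = 7: count[7] becomes 1
p_2 = 5: count[5] becomes 1
p_3 = 6: count[6] becomes 1
p_4 = 3: count[3] becomes 1
p_5 = 2: count[2] becomes 1
p_6 = 6: count[6] becomes 2
Degrees (1 + count): deg[1]=1+0=1, deg[2]=1+1=2, deg[3]=1+1=2, deg[4]=1+0=1, deg[5]=1+1=2, deg[6]=1+2=3, deg[7]=1+1=2, deg[8]=1+0=1

Answer: 1 2 2 1 2 3 2 1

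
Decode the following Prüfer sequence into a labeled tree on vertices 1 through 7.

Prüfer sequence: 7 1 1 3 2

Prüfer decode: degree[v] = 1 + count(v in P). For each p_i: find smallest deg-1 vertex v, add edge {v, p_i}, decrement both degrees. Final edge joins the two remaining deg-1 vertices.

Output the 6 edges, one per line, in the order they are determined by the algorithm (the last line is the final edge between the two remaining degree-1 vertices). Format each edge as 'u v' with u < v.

Answer: 4 7
1 5
1 6
1 3
2 3
2 7

Derivation:
Initial degrees: {1:3, 2:2, 3:2, 4:1, 5:1, 6:1, 7:2}
Step 1: smallest deg-1 vertex = 4, p_1 = 7. Add edge {4,7}. Now deg[4]=0, deg[7]=1.
Step 2: smallest deg-1 vertex = 5, p_2 = 1. Add edge {1,5}. Now deg[5]=0, deg[1]=2.
Step 3: smallest deg-1 vertex = 6, p_3 = 1. Add edge {1,6}. Now deg[6]=0, deg[1]=1.
Step 4: smallest deg-1 vertex = 1, p_4 = 3. Add edge {1,3}. Now deg[1]=0, deg[3]=1.
Step 5: smallest deg-1 vertex = 3, p_5 = 2. Add edge {2,3}. Now deg[3]=0, deg[2]=1.
Final: two remaining deg-1 vertices are 2, 7. Add edge {2,7}.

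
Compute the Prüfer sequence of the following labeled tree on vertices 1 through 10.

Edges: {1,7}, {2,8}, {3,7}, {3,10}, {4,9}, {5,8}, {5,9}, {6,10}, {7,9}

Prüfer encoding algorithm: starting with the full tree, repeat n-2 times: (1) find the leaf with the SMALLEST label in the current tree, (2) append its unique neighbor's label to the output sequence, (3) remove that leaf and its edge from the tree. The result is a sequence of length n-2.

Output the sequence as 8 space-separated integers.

Answer: 7 8 9 10 5 9 7 3

Derivation:
Step 1: leaves = {1,2,4,6}. Remove smallest leaf 1, emit neighbor 7.
Step 2: leaves = {2,4,6}. Remove smallest leaf 2, emit neighbor 8.
Step 3: leaves = {4,6,8}. Remove smallest leaf 4, emit neighbor 9.
Step 4: leaves = {6,8}. Remove smallest leaf 6, emit neighbor 10.
Step 5: leaves = {8,10}. Remove smallest leaf 8, emit neighbor 5.
Step 6: leaves = {5,10}. Remove smallest leaf 5, emit neighbor 9.
Step 7: leaves = {9,10}. Remove smallest leaf 9, emit neighbor 7.
Step 8: leaves = {7,10}. Remove smallest leaf 7, emit neighbor 3.
Done: 2 vertices remain (3, 10). Sequence = [7 8 9 10 5 9 7 3]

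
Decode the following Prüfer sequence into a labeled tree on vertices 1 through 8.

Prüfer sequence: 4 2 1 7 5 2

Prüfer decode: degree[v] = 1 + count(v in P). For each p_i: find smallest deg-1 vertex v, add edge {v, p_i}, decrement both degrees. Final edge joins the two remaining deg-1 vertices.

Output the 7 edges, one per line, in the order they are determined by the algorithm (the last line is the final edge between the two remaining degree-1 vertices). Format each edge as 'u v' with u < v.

Answer: 3 4
2 4
1 6
1 7
5 7
2 5
2 8

Derivation:
Initial degrees: {1:2, 2:3, 3:1, 4:2, 5:2, 6:1, 7:2, 8:1}
Step 1: smallest deg-1 vertex = 3, p_1 = 4. Add edge {3,4}. Now deg[3]=0, deg[4]=1.
Step 2: smallest deg-1 vertex = 4, p_2 = 2. Add edge {2,4}. Now deg[4]=0, deg[2]=2.
Step 3: smallest deg-1 vertex = 6, p_3 = 1. Add edge {1,6}. Now deg[6]=0, deg[1]=1.
Step 4: smallest deg-1 vertex = 1, p_4 = 7. Add edge {1,7}. Now deg[1]=0, deg[7]=1.
Step 5: smallest deg-1 vertex = 7, p_5 = 5. Add edge {5,7}. Now deg[7]=0, deg[5]=1.
Step 6: smallest deg-1 vertex = 5, p_6 = 2. Add edge {2,5}. Now deg[5]=0, deg[2]=1.
Final: two remaining deg-1 vertices are 2, 8. Add edge {2,8}.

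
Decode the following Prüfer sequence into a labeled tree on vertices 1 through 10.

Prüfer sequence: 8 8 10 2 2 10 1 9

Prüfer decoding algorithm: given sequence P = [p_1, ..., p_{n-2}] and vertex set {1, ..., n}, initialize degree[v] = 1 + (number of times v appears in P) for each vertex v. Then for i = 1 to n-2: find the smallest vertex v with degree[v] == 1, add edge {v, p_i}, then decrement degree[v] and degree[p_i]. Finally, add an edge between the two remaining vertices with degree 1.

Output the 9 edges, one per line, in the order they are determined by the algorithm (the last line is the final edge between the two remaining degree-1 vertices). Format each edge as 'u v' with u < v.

Initial degrees: {1:2, 2:3, 3:1, 4:1, 5:1, 6:1, 7:1, 8:3, 9:2, 10:3}
Step 1: smallest deg-1 vertex = 3, p_1 = 8. Add edge {3,8}. Now deg[3]=0, deg[8]=2.
Step 2: smallest deg-1 vertex = 4, p_2 = 8. Add edge {4,8}. Now deg[4]=0, deg[8]=1.
Step 3: smallest deg-1 vertex = 5, p_3 = 10. Add edge {5,10}. Now deg[5]=0, deg[10]=2.
Step 4: smallest deg-1 vertex = 6, p_4 = 2. Add edge {2,6}. Now deg[6]=0, deg[2]=2.
Step 5: smallest deg-1 vertex = 7, p_5 = 2. Add edge {2,7}. Now deg[7]=0, deg[2]=1.
Step 6: smallest deg-1 vertex = 2, p_6 = 10. Add edge {2,10}. Now deg[2]=0, deg[10]=1.
Step 7: smallest deg-1 vertex = 8, p_7 = 1. Add edge {1,8}. Now deg[8]=0, deg[1]=1.
Step 8: smallest deg-1 vertex = 1, p_8 = 9. Add edge {1,9}. Now deg[1]=0, deg[9]=1.
Final: two remaining deg-1 vertices are 9, 10. Add edge {9,10}.

Answer: 3 8
4 8
5 10
2 6
2 7
2 10
1 8
1 9
9 10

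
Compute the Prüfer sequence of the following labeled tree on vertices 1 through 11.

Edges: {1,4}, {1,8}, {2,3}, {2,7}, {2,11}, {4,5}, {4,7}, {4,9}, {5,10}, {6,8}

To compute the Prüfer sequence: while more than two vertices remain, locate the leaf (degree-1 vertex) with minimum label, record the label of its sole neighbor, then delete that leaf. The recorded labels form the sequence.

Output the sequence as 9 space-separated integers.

Step 1: leaves = {3,6,9,10,11}. Remove smallest leaf 3, emit neighbor 2.
Step 2: leaves = {6,9,10,11}. Remove smallest leaf 6, emit neighbor 8.
Step 3: leaves = {8,9,10,11}. Remove smallest leaf 8, emit neighbor 1.
Step 4: leaves = {1,9,10,11}. Remove smallest leaf 1, emit neighbor 4.
Step 5: leaves = {9,10,11}. Remove smallest leaf 9, emit neighbor 4.
Step 6: leaves = {10,11}. Remove smallest leaf 10, emit neighbor 5.
Step 7: leaves = {5,11}. Remove smallest leaf 5, emit neighbor 4.
Step 8: leaves = {4,11}. Remove smallest leaf 4, emit neighbor 7.
Step 9: leaves = {7,11}. Remove smallest leaf 7, emit neighbor 2.
Done: 2 vertices remain (2, 11). Sequence = [2 8 1 4 4 5 4 7 2]

Answer: 2 8 1 4 4 5 4 7 2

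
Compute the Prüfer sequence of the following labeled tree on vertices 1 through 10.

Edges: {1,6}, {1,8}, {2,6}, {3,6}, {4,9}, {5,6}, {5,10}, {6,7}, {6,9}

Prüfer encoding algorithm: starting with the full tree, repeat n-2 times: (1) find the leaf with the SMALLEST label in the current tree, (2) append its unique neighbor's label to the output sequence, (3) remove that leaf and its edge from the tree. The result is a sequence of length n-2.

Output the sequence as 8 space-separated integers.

Step 1: leaves = {2,3,4,7,8,10}. Remove smallest leaf 2, emit neighbor 6.
Step 2: leaves = {3,4,7,8,10}. Remove smallest leaf 3, emit neighbor 6.
Step 3: leaves = {4,7,8,10}. Remove smallest leaf 4, emit neighbor 9.
Step 4: leaves = {7,8,9,10}. Remove smallest leaf 7, emit neighbor 6.
Step 5: leaves = {8,9,10}. Remove smallest leaf 8, emit neighbor 1.
Step 6: leaves = {1,9,10}. Remove smallest leaf 1, emit neighbor 6.
Step 7: leaves = {9,10}. Remove smallest leaf 9, emit neighbor 6.
Step 8: leaves = {6,10}. Remove smallest leaf 6, emit neighbor 5.
Done: 2 vertices remain (5, 10). Sequence = [6 6 9 6 1 6 6 5]

Answer: 6 6 9 6 1 6 6 5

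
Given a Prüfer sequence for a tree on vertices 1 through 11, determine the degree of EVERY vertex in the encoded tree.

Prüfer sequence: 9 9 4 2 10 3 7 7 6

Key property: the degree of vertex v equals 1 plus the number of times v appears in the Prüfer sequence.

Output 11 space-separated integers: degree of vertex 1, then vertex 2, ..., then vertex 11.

p_1 = 9: count[9] becomes 1
p_2 = 9: count[9] becomes 2
p_3 = 4: count[4] becomes 1
p_4 = 2: count[2] becomes 1
p_5 = 10: count[10] becomes 1
p_6 = 3: count[3] becomes 1
p_7 = 7: count[7] becomes 1
p_8 = 7: count[7] becomes 2
p_9 = 6: count[6] becomes 1
Degrees (1 + count): deg[1]=1+0=1, deg[2]=1+1=2, deg[3]=1+1=2, deg[4]=1+1=2, deg[5]=1+0=1, deg[6]=1+1=2, deg[7]=1+2=3, deg[8]=1+0=1, deg[9]=1+2=3, deg[10]=1+1=2, deg[11]=1+0=1

Answer: 1 2 2 2 1 2 3 1 3 2 1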